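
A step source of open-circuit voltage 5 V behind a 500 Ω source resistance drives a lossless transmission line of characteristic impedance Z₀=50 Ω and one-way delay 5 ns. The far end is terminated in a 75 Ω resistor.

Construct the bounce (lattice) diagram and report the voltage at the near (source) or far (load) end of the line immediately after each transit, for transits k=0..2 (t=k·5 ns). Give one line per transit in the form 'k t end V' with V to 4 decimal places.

Γ_L=0.200000, Γ_S=0.818182; launch V₁=5·50/550=0.454545
k=0 src: V=0.4545
k=1 load: inc=0.454545, refl=0.454545·0.200000=0.0909; V=0.000000+0.454545+0.090909=0.5455
k=2 src: inc=0.090909, refl=0.090909·0.818182=0.0744; V=0.454545+0.090909+0.074380=0.6198

0 0 source 0.4545
1 5 load 0.5455
2 10 source 0.6198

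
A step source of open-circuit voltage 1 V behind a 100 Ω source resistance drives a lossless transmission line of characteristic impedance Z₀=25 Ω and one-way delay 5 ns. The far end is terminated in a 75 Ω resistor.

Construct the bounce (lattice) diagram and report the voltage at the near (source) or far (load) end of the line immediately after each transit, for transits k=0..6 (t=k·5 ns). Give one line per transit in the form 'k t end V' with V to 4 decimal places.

Γ_L=0.500000, Γ_S=0.600000; launch V₁=1·25/125=0.200000
k=0 src: V=0.2000
k=1 load: inc=0.200000, refl=0.200000·0.500000=0.1000; V=0.000000+0.200000+0.100000=0.3000
k=2 src: inc=0.100000, refl=0.100000·0.600000=0.0600; V=0.200000+0.100000+0.060000=0.3600
k=3 load: inc=0.060000, refl=0.060000·0.500000=0.0300; V=0.300000+0.060000+0.030000=0.3900
k=4 src: inc=0.030000, refl=0.030000·0.600000=0.0180; V=0.360000+0.030000+0.018000=0.4080
k=5 load: inc=0.018000, refl=0.018000·0.500000=0.0090; V=0.390000+0.018000+0.009000=0.4170
k=6 src: inc=0.009000, refl=0.009000·0.600000=0.0054; V=0.408000+0.009000+0.005400=0.4224

0 0 source 0.2000
1 5 load 0.3000
2 10 source 0.3600
3 15 load 0.3900
4 20 source 0.4080
5 25 load 0.4170
6 30 source 0.4224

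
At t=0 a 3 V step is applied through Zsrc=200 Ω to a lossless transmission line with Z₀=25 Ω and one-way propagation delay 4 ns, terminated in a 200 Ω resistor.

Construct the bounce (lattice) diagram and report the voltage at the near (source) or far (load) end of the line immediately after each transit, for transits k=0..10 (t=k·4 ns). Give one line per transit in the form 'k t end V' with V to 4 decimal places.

Γ_L=0.777778, Γ_S=0.777778; launch V₁=3·25/225=0.333333
k=0 src: V=0.3333
k=1 load: inc=0.333333, refl=0.333333·0.777778=0.2593; V=0.000000+0.333333+0.259259=0.5926
k=2 src: inc=0.259259, refl=0.259259·0.777778=0.2016; V=0.333333+0.259259+0.201646=0.7942
k=3 load: inc=0.201646, refl=0.201646·0.777778=0.1568; V=0.592593+0.201646+0.156836=0.9511
k=4 src: inc=0.156836, refl=0.156836·0.777778=0.1220; V=0.794239+0.156836+0.121983=1.0731
k=5 load: inc=0.121983, refl=0.121983·0.777778=0.0949; V=0.951075+0.121983+0.094876=1.1679
k=6 src: inc=0.094876, refl=0.094876·0.777778=0.0738; V=1.073058+0.094876+0.073792=1.2417
k=7 load: inc=0.073792, refl=0.073792·0.777778=0.0574; V=1.167934+0.073792+0.057394=1.2991
k=8 src: inc=0.057394, refl=0.057394·0.777778=0.0446; V=1.241726+0.057394+0.044640=1.3438
k=9 load: inc=0.044640, refl=0.044640·0.777778=0.0347; V=1.299121+0.044640+0.034720=1.3785
k=10 src: inc=0.034720, refl=0.034720·0.777778=0.0270; V=1.343760+0.034720+0.027004=1.4055

0 0 source 0.3333
1 4 load 0.5926
2 8 source 0.7942
3 12 load 0.9511
4 16 source 1.0731
5 20 load 1.1679
6 24 source 1.2417
7 28 load 1.2991
8 32 source 1.3438
9 36 load 1.3785
10 40 source 1.4055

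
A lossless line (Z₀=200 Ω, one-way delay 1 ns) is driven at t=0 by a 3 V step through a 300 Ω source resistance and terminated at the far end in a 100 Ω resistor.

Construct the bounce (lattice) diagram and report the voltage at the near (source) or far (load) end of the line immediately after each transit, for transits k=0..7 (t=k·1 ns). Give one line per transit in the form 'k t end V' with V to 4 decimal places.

Γ_L=-0.333333, Γ_S=0.200000; launch V₁=3·200/500=1.200000
k=0 src: V=1.2000
k=1 load: inc=1.200000, refl=1.200000·-0.333333=-0.4000; V=0.000000+1.200000+-0.400000=0.8000
k=2 src: inc=-0.400000, refl=-0.400000·0.200000=-0.0800; V=1.200000+-0.400000+-0.080000=0.7200
k=3 load: inc=-0.080000, refl=-0.080000·-0.333333=0.0267; V=0.800000+-0.080000+0.026667=0.7467
k=4 src: inc=0.026667, refl=0.026667·0.200000=0.0053; V=0.720000+0.026667+0.005333=0.7520
k=5 load: inc=0.005333, refl=0.005333·-0.333333=-0.0018; V=0.746667+0.005333+-0.001778=0.7502
k=6 src: inc=-0.001778, refl=-0.001778·0.200000=-0.0004; V=0.752000+-0.001778+-0.000356=0.7499
k=7 load: inc=-0.000356, refl=-0.000356·-0.333333=0.0001; V=0.750222+-0.000356+0.000119=0.7500

0 0 source 1.2000
1 1 load 0.8000
2 2 source 0.7200
3 3 load 0.7467
4 4 source 0.7520
5 5 load 0.7502
6 6 source 0.7499
7 7 load 0.7500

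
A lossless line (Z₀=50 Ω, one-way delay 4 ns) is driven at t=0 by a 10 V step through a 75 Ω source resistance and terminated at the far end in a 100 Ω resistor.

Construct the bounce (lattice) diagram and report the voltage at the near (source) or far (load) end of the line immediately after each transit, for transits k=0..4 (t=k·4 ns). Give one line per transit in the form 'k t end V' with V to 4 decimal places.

0 0 source 4.0000
1 4 load 5.3333
2 8 source 5.6000
3 12 load 5.6889
4 16 source 5.7067

Γ_L=0.333333, Γ_S=0.200000; launch V₁=10·50/125=4.000000
k=0 src: V=4.0000
k=1 load: inc=4.000000, refl=4.000000·0.333333=1.3333; V=0.000000+4.000000+1.333333=5.3333
k=2 src: inc=1.333333, refl=1.333333·0.200000=0.2667; V=4.000000+1.333333+0.266667=5.6000
k=3 load: inc=0.266667, refl=0.266667·0.333333=0.0889; V=5.333333+0.266667+0.088889=5.6889
k=4 src: inc=0.088889, refl=0.088889·0.200000=0.0178; V=5.600000+0.088889+0.017778=5.7067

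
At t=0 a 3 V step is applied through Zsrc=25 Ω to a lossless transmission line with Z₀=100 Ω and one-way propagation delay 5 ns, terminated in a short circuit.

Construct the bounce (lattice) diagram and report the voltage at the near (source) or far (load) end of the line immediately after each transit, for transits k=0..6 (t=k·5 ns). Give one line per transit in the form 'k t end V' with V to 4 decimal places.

Γ_L=-1.000000, Γ_S=-0.600000; launch V₁=3·100/125=2.400000
k=0 src: V=2.4000
k=1 load: inc=2.400000, refl=2.400000·-1.000000=-2.4000; V=0.000000+2.400000+-2.400000=0.0000
k=2 src: inc=-2.400000, refl=-2.400000·-0.600000=1.4400; V=2.400000+-2.400000+1.440000=1.4400
k=3 load: inc=1.440000, refl=1.440000·-1.000000=-1.4400; V=0.000000+1.440000+-1.440000=0.0000
k=4 src: inc=-1.440000, refl=-1.440000·-0.600000=0.8640; V=1.440000+-1.440000+0.864000=0.8640
k=5 load: inc=0.864000, refl=0.864000·-1.000000=-0.8640; V=0.000000+0.864000+-0.864000=0.0000
k=6 src: inc=-0.864000, refl=-0.864000·-0.600000=0.5184; V=0.864000+-0.864000+0.518400=0.5184

0 0 source 2.4000
1 5 load 0.0000
2 10 source 1.4400
3 15 load 0.0000
4 20 source 0.8640
5 25 load 0.0000
6 30 source 0.5184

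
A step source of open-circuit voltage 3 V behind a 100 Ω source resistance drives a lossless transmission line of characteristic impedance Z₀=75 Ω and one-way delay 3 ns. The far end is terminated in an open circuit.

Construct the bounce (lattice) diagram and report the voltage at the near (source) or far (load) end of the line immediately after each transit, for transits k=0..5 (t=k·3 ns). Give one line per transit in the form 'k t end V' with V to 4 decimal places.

Γ_L=1.000000, Γ_S=0.142857; launch V₁=3·75/175=1.285714
k=0 src: V=1.2857
k=1 load: inc=1.285714, refl=1.285714·1.000000=1.2857; V=0.000000+1.285714+1.285714=2.5714
k=2 src: inc=1.285714, refl=1.285714·0.142857=0.1837; V=1.285714+1.285714+0.183673=2.7551
k=3 load: inc=0.183673, refl=0.183673·1.000000=0.1837; V=2.571429+0.183673+0.183673=2.9388
k=4 src: inc=0.183673, refl=0.183673·0.142857=0.0262; V=2.755102+0.183673+0.026239=2.9650
k=5 load: inc=0.026239, refl=0.026239·1.000000=0.0262; V=2.938776+0.026239+0.026239=2.9913

0 0 source 1.2857
1 3 load 2.5714
2 6 source 2.7551
3 9 load 2.9388
4 12 source 2.9650
5 15 load 2.9913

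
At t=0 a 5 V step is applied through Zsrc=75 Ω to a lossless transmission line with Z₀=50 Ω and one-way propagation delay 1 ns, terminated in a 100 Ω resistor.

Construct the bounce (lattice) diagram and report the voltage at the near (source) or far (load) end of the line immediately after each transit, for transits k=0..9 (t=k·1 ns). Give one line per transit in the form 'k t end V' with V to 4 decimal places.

0 0 source 2.0000
1 1 load 2.6667
2 2 source 2.8000
3 3 load 2.8444
4 4 source 2.8533
5 5 load 2.8563
6 6 source 2.8569
7 7 load 2.8571
8 8 source 2.8571
9 9 load 2.8571

Γ_L=0.333333, Γ_S=0.200000; launch V₁=5·50/125=2.000000
k=0 src: V=2.0000
k=1 load: inc=2.000000, refl=2.000000·0.333333=0.6667; V=0.000000+2.000000+0.666667=2.6667
k=2 src: inc=0.666667, refl=0.666667·0.200000=0.1333; V=2.000000+0.666667+0.133333=2.8000
k=3 load: inc=0.133333, refl=0.133333·0.333333=0.0444; V=2.666667+0.133333+0.044444=2.8444
k=4 src: inc=0.044444, refl=0.044444·0.200000=0.0089; V=2.800000+0.044444+0.008889=2.8533
k=5 load: inc=0.008889, refl=0.008889·0.333333=0.0030; V=2.844444+0.008889+0.002963=2.8563
k=6 src: inc=0.002963, refl=0.002963·0.200000=0.0006; V=2.853333+0.002963+0.000593=2.8569
k=7 load: inc=0.000593, refl=0.000593·0.333333=0.0002; V=2.856296+0.000593+0.000198=2.8571
k=8 src: inc=0.000198, refl=0.000198·0.200000=0.0000; V=2.856889+0.000198+0.000040=2.8571
k=9 load: inc=0.000040, refl=0.000040·0.333333=0.0000; V=2.857086+0.000040+0.000013=2.8571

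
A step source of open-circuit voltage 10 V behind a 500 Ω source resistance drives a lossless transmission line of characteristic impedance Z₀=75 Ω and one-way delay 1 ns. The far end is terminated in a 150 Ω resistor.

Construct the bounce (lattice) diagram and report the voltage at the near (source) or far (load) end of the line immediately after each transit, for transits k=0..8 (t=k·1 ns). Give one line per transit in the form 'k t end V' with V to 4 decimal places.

0 0 source 1.3043
1 1 load 1.7391
2 2 source 2.0605
3 3 load 2.1676
4 4 source 2.2468
5 5 load 2.2732
6 6 source 2.2927
7 7 load 2.2992
8 8 source 2.3040

Γ_L=0.333333, Γ_S=0.739130; launch V₁=10·75/575=1.304348
k=0 src: V=1.3043
k=1 load: inc=1.304348, refl=1.304348·0.333333=0.4348; V=0.000000+1.304348+0.434783=1.7391
k=2 src: inc=0.434783, refl=0.434783·0.739130=0.3214; V=1.304348+0.434783+0.321361=2.0605
k=3 load: inc=0.321361, refl=0.321361·0.333333=0.1071; V=1.739130+0.321361+0.107120=2.1676
k=4 src: inc=0.107120, refl=0.107120·0.739130=0.0792; V=2.060491+0.107120+0.079176=2.2468
k=5 load: inc=0.079176, refl=0.079176·0.333333=0.0264; V=2.167612+0.079176+0.026392=2.2732
k=6 src: inc=0.026392, refl=0.026392·0.739130=0.0195; V=2.246788+0.026392+0.019507=2.2927
k=7 load: inc=0.019507, refl=0.019507·0.333333=0.0065; V=2.273180+0.019507+0.006502=2.2992
k=8 src: inc=0.006502, refl=0.006502·0.739130=0.0048; V=2.292687+0.006502+0.004806=2.3040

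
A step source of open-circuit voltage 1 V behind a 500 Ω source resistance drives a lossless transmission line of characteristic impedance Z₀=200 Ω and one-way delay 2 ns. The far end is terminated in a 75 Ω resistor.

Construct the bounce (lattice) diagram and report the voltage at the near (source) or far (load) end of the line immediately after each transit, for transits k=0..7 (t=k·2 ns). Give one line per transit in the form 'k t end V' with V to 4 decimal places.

0 0 source 0.2857
1 2 load 0.1558
2 4 source 0.1002
3 6 load 0.1255
4 8 source 0.1363
5 10 load 0.1314
6 12 source 0.1293
7 14 load 0.1302

Γ_L=-0.454545, Γ_S=0.428571; launch V₁=1·200/700=0.285714
k=0 src: V=0.2857
k=1 load: inc=0.285714, refl=0.285714·-0.454545=-0.1299; V=0.000000+0.285714+-0.129870=0.1558
k=2 src: inc=-0.129870, refl=-0.129870·0.428571=-0.0557; V=0.285714+-0.129870+-0.055659=0.1002
k=3 load: inc=-0.055659, refl=-0.055659·-0.454545=0.0253; V=0.155844+-0.055659+0.025299=0.1255
k=4 src: inc=0.025299, refl=0.025299·0.428571=0.0108; V=0.100186+0.025299+0.010843=0.1363
k=5 load: inc=0.010843, refl=0.010843·-0.454545=-0.0049; V=0.125485+0.010843+-0.004928=0.1314
k=6 src: inc=-0.004928, refl=-0.004928·0.428571=-0.0021; V=0.136327+-0.004928+-0.002112=0.1293
k=7 load: inc=-0.002112, refl=-0.002112·-0.454545=0.0010; V=0.131399+-0.002112+0.000960=0.1302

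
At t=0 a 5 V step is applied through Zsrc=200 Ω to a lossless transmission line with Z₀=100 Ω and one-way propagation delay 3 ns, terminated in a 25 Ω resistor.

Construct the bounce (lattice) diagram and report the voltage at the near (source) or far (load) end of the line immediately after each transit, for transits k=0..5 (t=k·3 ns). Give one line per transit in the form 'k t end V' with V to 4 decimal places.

0 0 source 1.6667
1 3 load 0.6667
2 6 source 0.3333
3 9 load 0.5333
4 12 source 0.6000
5 15 load 0.5600

Γ_L=-0.600000, Γ_S=0.333333; launch V₁=5·100/300=1.666667
k=0 src: V=1.6667
k=1 load: inc=1.666667, refl=1.666667·-0.600000=-1.0000; V=0.000000+1.666667+-1.000000=0.6667
k=2 src: inc=-1.000000, refl=-1.000000·0.333333=-0.3333; V=1.666667+-1.000000+-0.333333=0.3333
k=3 load: inc=-0.333333, refl=-0.333333·-0.600000=0.2000; V=0.666667+-0.333333+0.200000=0.5333
k=4 src: inc=0.200000, refl=0.200000·0.333333=0.0667; V=0.333333+0.200000+0.066667=0.6000
k=5 load: inc=0.066667, refl=0.066667·-0.600000=-0.0400; V=0.533333+0.066667+-0.040000=0.5600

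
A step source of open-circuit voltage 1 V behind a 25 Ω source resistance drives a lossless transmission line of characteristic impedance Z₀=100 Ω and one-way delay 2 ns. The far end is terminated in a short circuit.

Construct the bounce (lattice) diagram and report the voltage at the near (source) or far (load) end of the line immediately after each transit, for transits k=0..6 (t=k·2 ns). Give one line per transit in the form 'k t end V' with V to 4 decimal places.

Γ_L=-1.000000, Γ_S=-0.600000; launch V₁=1·100/125=0.800000
k=0 src: V=0.8000
k=1 load: inc=0.800000, refl=0.800000·-1.000000=-0.8000; V=0.000000+0.800000+-0.800000=0.0000
k=2 src: inc=-0.800000, refl=-0.800000·-0.600000=0.4800; V=0.800000+-0.800000+0.480000=0.4800
k=3 load: inc=0.480000, refl=0.480000·-1.000000=-0.4800; V=0.000000+0.480000+-0.480000=0.0000
k=4 src: inc=-0.480000, refl=-0.480000·-0.600000=0.2880; V=0.480000+-0.480000+0.288000=0.2880
k=5 load: inc=0.288000, refl=0.288000·-1.000000=-0.2880; V=0.000000+0.288000+-0.288000=0.0000
k=6 src: inc=-0.288000, refl=-0.288000·-0.600000=0.1728; V=0.288000+-0.288000+0.172800=0.1728

0 0 source 0.8000
1 2 load 0.0000
2 4 source 0.4800
3 6 load 0.0000
4 8 source 0.2880
5 10 load 0.0000
6 12 source 0.1728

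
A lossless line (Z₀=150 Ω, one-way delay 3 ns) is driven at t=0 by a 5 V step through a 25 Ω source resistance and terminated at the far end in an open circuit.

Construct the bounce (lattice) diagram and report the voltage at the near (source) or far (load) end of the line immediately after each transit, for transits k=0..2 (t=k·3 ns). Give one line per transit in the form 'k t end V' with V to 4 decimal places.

Γ_L=1.000000, Γ_S=-0.714286; launch V₁=5·150/175=4.285714
k=0 src: V=4.2857
k=1 load: inc=4.285714, refl=4.285714·1.000000=4.2857; V=0.000000+4.285714+4.285714=8.5714
k=2 src: inc=4.285714, refl=4.285714·-0.714286=-3.0612; V=4.285714+4.285714+-3.061224=5.5102

0 0 source 4.2857
1 3 load 8.5714
2 6 source 5.5102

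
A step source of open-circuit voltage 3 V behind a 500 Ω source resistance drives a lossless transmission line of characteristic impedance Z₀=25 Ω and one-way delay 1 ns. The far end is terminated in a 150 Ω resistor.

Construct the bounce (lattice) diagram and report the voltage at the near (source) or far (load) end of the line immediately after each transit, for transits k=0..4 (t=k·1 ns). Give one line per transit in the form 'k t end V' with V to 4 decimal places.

0 0 source 0.1429
1 1 load 0.2449
2 2 source 0.3372
3 3 load 0.4032
4 4 source 0.4628

Γ_L=0.714286, Γ_S=0.904762; launch V₁=3·25/525=0.142857
k=0 src: V=0.1429
k=1 load: inc=0.142857, refl=0.142857·0.714286=0.1020; V=0.000000+0.142857+0.102041=0.2449
k=2 src: inc=0.102041, refl=0.102041·0.904762=0.0923; V=0.142857+0.102041+0.092323=0.3372
k=3 load: inc=0.092323, refl=0.092323·0.714286=0.0659; V=0.244898+0.092323+0.065945=0.4032
k=4 src: inc=0.065945, refl=0.065945·0.904762=0.0597; V=0.337221+0.065945+0.059664=0.4628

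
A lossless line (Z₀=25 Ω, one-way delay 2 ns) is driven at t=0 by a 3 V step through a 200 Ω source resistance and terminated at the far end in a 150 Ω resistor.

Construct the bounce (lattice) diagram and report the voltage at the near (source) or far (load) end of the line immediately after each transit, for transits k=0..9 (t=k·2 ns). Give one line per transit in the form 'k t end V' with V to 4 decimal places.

Γ_L=0.714286, Γ_S=0.777778; launch V₁=3·25/225=0.333333
k=0 src: V=0.3333
k=1 load: inc=0.333333, refl=0.333333·0.714286=0.2381; V=0.000000+0.333333+0.238095=0.5714
k=2 src: inc=0.238095, refl=0.238095·0.777778=0.1852; V=0.333333+0.238095+0.185185=0.7566
k=3 load: inc=0.185185, refl=0.185185·0.714286=0.1323; V=0.571429+0.185185+0.132275=0.8889
k=4 src: inc=0.132275, refl=0.132275·0.777778=0.1029; V=0.756614+0.132275+0.102881=0.9918
k=5 load: inc=0.102881, refl=0.102881·0.714286=0.0735; V=0.888889+0.102881+0.073486=1.0653
k=6 src: inc=0.073486, refl=0.073486·0.777778=0.0572; V=0.991770+0.073486+0.057156=1.1224
k=7 load: inc=0.057156, refl=0.057156·0.714286=0.0408; V=1.065256+0.057156+0.040826=1.1632
k=8 src: inc=0.040826, refl=0.040826·0.777778=0.0318; V=1.122412+0.040826+0.031753=1.1950
k=9 load: inc=0.031753, refl=0.031753·0.714286=0.0227; V=1.163237+0.031753+0.022681=1.2177

0 0 source 0.3333
1 2 load 0.5714
2 4 source 0.7566
3 6 load 0.8889
4 8 source 0.9918
5 10 load 1.0653
6 12 source 1.1224
7 14 load 1.1632
8 16 source 1.1950
9 18 load 1.2177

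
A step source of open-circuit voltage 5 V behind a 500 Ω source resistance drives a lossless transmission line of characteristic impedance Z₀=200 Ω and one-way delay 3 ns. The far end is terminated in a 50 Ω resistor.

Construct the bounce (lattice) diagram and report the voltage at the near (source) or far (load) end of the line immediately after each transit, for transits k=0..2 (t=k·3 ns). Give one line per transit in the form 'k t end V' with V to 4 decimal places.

Γ_L=-0.600000, Γ_S=0.428571; launch V₁=5·200/700=1.428571
k=0 src: V=1.4286
k=1 load: inc=1.428571, refl=1.428571·-0.600000=-0.8571; V=0.000000+1.428571+-0.857143=0.5714
k=2 src: inc=-0.857143, refl=-0.857143·0.428571=-0.3673; V=1.428571+-0.857143+-0.367347=0.2041

0 0 source 1.4286
1 3 load 0.5714
2 6 source 0.2041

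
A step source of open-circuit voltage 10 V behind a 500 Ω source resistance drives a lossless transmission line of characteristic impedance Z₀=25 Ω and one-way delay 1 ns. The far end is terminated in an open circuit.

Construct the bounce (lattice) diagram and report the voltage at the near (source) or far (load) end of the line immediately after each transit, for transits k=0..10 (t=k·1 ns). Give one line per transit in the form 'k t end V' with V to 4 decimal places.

Γ_L=1.000000, Γ_S=0.904762; launch V₁=10·25/525=0.476190
k=0 src: V=0.4762
k=1 load: inc=0.476190, refl=0.476190·1.000000=0.4762; V=0.000000+0.476190+0.476190=0.9524
k=2 src: inc=0.476190, refl=0.476190·0.904762=0.4308; V=0.476190+0.476190+0.430839=1.3832
k=3 load: inc=0.430839, refl=0.430839·1.000000=0.4308; V=0.952381+0.430839+0.430839=1.8141
k=4 src: inc=0.430839, refl=0.430839·0.904762=0.3898; V=1.383220+0.430839+0.389807=2.2039
k=5 load: inc=0.389807, refl=0.389807·1.000000=0.3898; V=1.814059+0.389807+0.389807=2.5937
k=6 src: inc=0.389807, refl=0.389807·0.904762=0.3527; V=2.203866+0.389807+0.352682=2.9464
k=7 load: inc=0.352682, refl=0.352682·1.000000=0.3527; V=2.593672+0.352682+0.352682=3.2990
k=8 src: inc=0.352682, refl=0.352682·0.904762=0.3191; V=2.946355+0.352682+0.319093=3.6181
k=9 load: inc=0.319093, refl=0.319093·1.000000=0.3191; V=3.299037+0.319093+0.319093=3.9372
k=10 src: inc=0.319093, refl=0.319093·0.904762=0.2887; V=3.618130+0.319093+0.288704=4.2259

0 0 source 0.4762
1 1 load 0.9524
2 2 source 1.3832
3 3 load 1.8141
4 4 source 2.2039
5 5 load 2.5937
6 6 source 2.9464
7 7 load 3.2990
8 8 source 3.6181
9 9 load 3.9372
10 10 source 4.2259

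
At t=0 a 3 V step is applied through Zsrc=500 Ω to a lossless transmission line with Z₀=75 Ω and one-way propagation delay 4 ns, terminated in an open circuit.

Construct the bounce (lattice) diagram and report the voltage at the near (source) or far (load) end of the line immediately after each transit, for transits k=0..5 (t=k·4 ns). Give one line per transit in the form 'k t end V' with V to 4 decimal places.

Γ_L=1.000000, Γ_S=0.739130; launch V₁=3·75/575=0.391304
k=0 src: V=0.3913
k=1 load: inc=0.391304, refl=0.391304·1.000000=0.3913; V=0.000000+0.391304+0.391304=0.7826
k=2 src: inc=0.391304, refl=0.391304·0.739130=0.2892; V=0.391304+0.391304+0.289225=1.0718
k=3 load: inc=0.289225, refl=0.289225·1.000000=0.2892; V=0.782609+0.289225+0.289225=1.3611
k=4 src: inc=0.289225, refl=0.289225·0.739130=0.2138; V=1.071834+0.289225+0.213775=1.5748
k=5 load: inc=0.213775, refl=0.213775·1.000000=0.2138; V=1.361059+0.213775+0.213775=1.7886

0 0 source 0.3913
1 4 load 0.7826
2 8 source 1.0718
3 12 load 1.3611
4 16 source 1.5748
5 20 load 1.7886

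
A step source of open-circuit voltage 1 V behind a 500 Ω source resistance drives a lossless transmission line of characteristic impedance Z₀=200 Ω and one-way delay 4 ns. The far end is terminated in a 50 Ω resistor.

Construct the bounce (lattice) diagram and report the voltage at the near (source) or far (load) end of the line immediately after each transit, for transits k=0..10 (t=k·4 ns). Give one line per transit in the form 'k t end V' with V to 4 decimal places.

0 0 source 0.2857
1 4 load 0.1143
2 8 source 0.0408
3 12 load 0.0849
4 16 source 0.1038
5 20 load 0.0925
6 24 source 0.0876
7 28 load 0.0905
8 32 source 0.0918
9 36 load 0.0910
10 40 source 0.0907

Γ_L=-0.600000, Γ_S=0.428571; launch V₁=1·200/700=0.285714
k=0 src: V=0.2857
k=1 load: inc=0.285714, refl=0.285714·-0.600000=-0.1714; V=0.000000+0.285714+-0.171429=0.1143
k=2 src: inc=-0.171429, refl=-0.171429·0.428571=-0.0735; V=0.285714+-0.171429+-0.073469=0.0408
k=3 load: inc=-0.073469, refl=-0.073469·-0.600000=0.0441; V=0.114286+-0.073469+0.044082=0.0849
k=4 src: inc=0.044082, refl=0.044082·0.428571=0.0189; V=0.040816+0.044082+0.018892=0.1038
k=5 load: inc=0.018892, refl=0.018892·-0.600000=-0.0113; V=0.084898+0.018892+-0.011335=0.0925
k=6 src: inc=-0.011335, refl=-0.011335·0.428571=-0.0049; V=0.103790+-0.011335+-0.004858=0.0876
k=7 load: inc=-0.004858, refl=-0.004858·-0.600000=0.0029; V=0.092455+-0.004858+0.002915=0.0905
k=8 src: inc=0.002915, refl=0.002915·0.428571=0.0012; V=0.087597+0.002915+0.001249=0.0918
k=9 load: inc=0.001249, refl=0.001249·-0.600000=-0.0007; V=0.090512+0.001249+-0.000750=0.0910
k=10 src: inc=-0.000750, refl=-0.000750·0.428571=-0.0003; V=0.091761+-0.000750+-0.000321=0.0907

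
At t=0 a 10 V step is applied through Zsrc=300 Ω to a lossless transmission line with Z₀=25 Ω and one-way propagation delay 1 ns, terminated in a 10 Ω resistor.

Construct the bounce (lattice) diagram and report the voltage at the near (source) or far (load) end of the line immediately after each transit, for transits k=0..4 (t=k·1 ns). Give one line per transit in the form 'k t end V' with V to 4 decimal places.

Γ_L=-0.428571, Γ_S=0.846154; launch V₁=10·25/325=0.769231
k=0 src: V=0.7692
k=1 load: inc=0.769231, refl=0.769231·-0.428571=-0.3297; V=0.000000+0.769231+-0.329670=0.4396
k=2 src: inc=-0.329670, refl=-0.329670·0.846154=-0.2790; V=0.769231+-0.329670+-0.278952=0.1606
k=3 load: inc=-0.278952, refl=-0.278952·-0.428571=0.1196; V=0.439560+-0.278952+0.119551=0.2802
k=4 src: inc=0.119551, refl=0.119551·0.846154=0.1012; V=0.160609+0.119551+0.101158=0.3813

0 0 source 0.7692
1 1 load 0.4396
2 2 source 0.1606
3 3 load 0.2802
4 4 source 0.3813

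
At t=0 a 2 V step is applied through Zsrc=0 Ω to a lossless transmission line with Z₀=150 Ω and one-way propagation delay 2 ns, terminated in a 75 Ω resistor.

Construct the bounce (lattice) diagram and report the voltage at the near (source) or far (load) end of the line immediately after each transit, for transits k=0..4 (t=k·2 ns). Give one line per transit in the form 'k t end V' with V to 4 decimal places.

0 0 source 2.0000
1 2 load 1.3333
2 4 source 2.0000
3 6 load 1.7778
4 8 source 2.0000

Γ_L=-0.333333, Γ_S=-1.000000; launch V₁=2·150/150=2.000000
k=0 src: V=2.0000
k=1 load: inc=2.000000, refl=2.000000·-0.333333=-0.6667; V=0.000000+2.000000+-0.666667=1.3333
k=2 src: inc=-0.666667, refl=-0.666667·-1.000000=0.6667; V=2.000000+-0.666667+0.666667=2.0000
k=3 load: inc=0.666667, refl=0.666667·-0.333333=-0.2222; V=1.333333+0.666667+-0.222222=1.7778
k=4 src: inc=-0.222222, refl=-0.222222·-1.000000=0.2222; V=2.000000+-0.222222+0.222222=2.0000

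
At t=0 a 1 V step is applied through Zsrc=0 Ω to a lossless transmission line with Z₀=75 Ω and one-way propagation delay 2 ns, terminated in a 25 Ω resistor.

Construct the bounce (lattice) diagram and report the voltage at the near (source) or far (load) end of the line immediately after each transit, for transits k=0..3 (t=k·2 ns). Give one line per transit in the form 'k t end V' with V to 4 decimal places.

Γ_L=-0.500000, Γ_S=-1.000000; launch V₁=1·75/75=1.000000
k=0 src: V=1.0000
k=1 load: inc=1.000000, refl=1.000000·-0.500000=-0.5000; V=0.000000+1.000000+-0.500000=0.5000
k=2 src: inc=-0.500000, refl=-0.500000·-1.000000=0.5000; V=1.000000+-0.500000+0.500000=1.0000
k=3 load: inc=0.500000, refl=0.500000·-0.500000=-0.2500; V=0.500000+0.500000+-0.250000=0.7500

0 0 source 1.0000
1 2 load 0.5000
2 4 source 1.0000
3 6 load 0.7500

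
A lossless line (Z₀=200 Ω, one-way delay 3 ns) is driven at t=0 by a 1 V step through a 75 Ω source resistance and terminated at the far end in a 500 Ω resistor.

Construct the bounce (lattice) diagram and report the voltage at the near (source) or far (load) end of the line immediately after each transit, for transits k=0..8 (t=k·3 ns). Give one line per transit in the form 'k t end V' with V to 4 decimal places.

Γ_L=0.428571, Γ_S=-0.454545; launch V₁=1·200/275=0.727273
k=0 src: V=0.7273
k=1 load: inc=0.727273, refl=0.727273·0.428571=0.3117; V=0.000000+0.727273+0.311688=1.0390
k=2 src: inc=0.311688, refl=0.311688·-0.454545=-0.1417; V=0.727273+0.311688+-0.141677=0.8973
k=3 load: inc=-0.141677, refl=-0.141677·0.428571=-0.0607; V=1.038961+-0.141677+-0.060719=0.8366
k=4 src: inc=-0.060719, refl=-0.060719·-0.454545=0.0276; V=0.897285+-0.060719+0.027599=0.8642
k=5 load: inc=0.027599, refl=0.027599·0.428571=0.0118; V=0.836566+0.027599+0.011828=0.8760
k=6 src: inc=0.011828, refl=0.011828·-0.454545=-0.0054; V=0.864165+0.011828+-0.005376=0.8706
k=7 load: inc=-0.005376, refl=-0.005376·0.428571=-0.0023; V=0.875994+-0.005376+-0.002304=0.8683
k=8 src: inc=-0.002304, refl=-0.002304·-0.454545=0.0010; V=0.870617+-0.002304+0.001047=0.8694

0 0 source 0.7273
1 3 load 1.0390
2 6 source 0.8973
3 9 load 0.8366
4 12 source 0.8642
5 15 load 0.8760
6 18 source 0.8706
7 21 load 0.8683
8 24 source 0.8694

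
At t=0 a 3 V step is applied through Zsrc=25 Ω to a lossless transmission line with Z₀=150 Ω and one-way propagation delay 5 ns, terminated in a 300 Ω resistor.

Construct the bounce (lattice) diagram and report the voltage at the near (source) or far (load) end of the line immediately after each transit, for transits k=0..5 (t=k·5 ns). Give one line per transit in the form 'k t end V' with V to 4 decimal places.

0 0 source 2.5714
1 5 load 3.4286
2 10 source 2.8163
3 15 load 2.6122
4 20 source 2.7580
5 25 load 2.8066

Γ_L=0.333333, Γ_S=-0.714286; launch V₁=3·150/175=2.571429
k=0 src: V=2.5714
k=1 load: inc=2.571429, refl=2.571429·0.333333=0.8571; V=0.000000+2.571429+0.857143=3.4286
k=2 src: inc=0.857143, refl=0.857143·-0.714286=-0.6122; V=2.571429+0.857143+-0.612245=2.8163
k=3 load: inc=-0.612245, refl=-0.612245·0.333333=-0.2041; V=3.428571+-0.612245+-0.204082=2.6122
k=4 src: inc=-0.204082, refl=-0.204082·-0.714286=0.1458; V=2.816327+-0.204082+0.145773=2.7580
k=5 load: inc=0.145773, refl=0.145773·0.333333=0.0486; V=2.612245+0.145773+0.048591=2.8066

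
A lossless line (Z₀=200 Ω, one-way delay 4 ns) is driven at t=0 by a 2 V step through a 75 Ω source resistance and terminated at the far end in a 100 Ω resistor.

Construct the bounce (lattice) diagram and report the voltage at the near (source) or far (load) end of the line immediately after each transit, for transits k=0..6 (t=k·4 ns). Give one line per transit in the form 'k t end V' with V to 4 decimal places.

Γ_L=-0.333333, Γ_S=-0.454545; launch V₁=2·200/275=1.454545
k=0 src: V=1.4545
k=1 load: inc=1.454545, refl=1.454545·-0.333333=-0.4848; V=0.000000+1.454545+-0.484848=0.9697
k=2 src: inc=-0.484848, refl=-0.484848·-0.454545=0.2204; V=1.454545+-0.484848+0.220386=1.1901
k=3 load: inc=0.220386, refl=0.220386·-0.333333=-0.0735; V=0.969697+0.220386+-0.073462=1.1166
k=4 src: inc=-0.073462, refl=-0.073462·-0.454545=0.0334; V=1.190083+-0.073462+0.033392=1.1500
k=5 load: inc=0.033392, refl=0.033392·-0.333333=-0.0111; V=1.116621+0.033392+-0.011131=1.1389
k=6 src: inc=-0.011131, refl=-0.011131·-0.454545=0.0051; V=1.150013+-0.011131+0.005059=1.1439

0 0 source 1.4545
1 4 load 0.9697
2 8 source 1.1901
3 12 load 1.1166
4 16 source 1.1500
5 20 load 1.1389
6 24 source 1.1439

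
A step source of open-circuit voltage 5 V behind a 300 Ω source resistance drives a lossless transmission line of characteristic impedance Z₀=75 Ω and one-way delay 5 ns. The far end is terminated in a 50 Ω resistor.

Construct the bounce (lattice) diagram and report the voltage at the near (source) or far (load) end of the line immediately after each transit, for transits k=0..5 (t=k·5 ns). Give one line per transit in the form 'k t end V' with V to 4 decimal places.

0 0 source 1.0000
1 5 load 0.8000
2 10 source 0.6800
3 15 load 0.7040
4 20 source 0.7184
5 25 load 0.7155

Γ_L=-0.200000, Γ_S=0.600000; launch V₁=5·75/375=1.000000
k=0 src: V=1.0000
k=1 load: inc=1.000000, refl=1.000000·-0.200000=-0.2000; V=0.000000+1.000000+-0.200000=0.8000
k=2 src: inc=-0.200000, refl=-0.200000·0.600000=-0.1200; V=1.000000+-0.200000+-0.120000=0.6800
k=3 load: inc=-0.120000, refl=-0.120000·-0.200000=0.0240; V=0.800000+-0.120000+0.024000=0.7040
k=4 src: inc=0.024000, refl=0.024000·0.600000=0.0144; V=0.680000+0.024000+0.014400=0.7184
k=5 load: inc=0.014400, refl=0.014400·-0.200000=-0.0029; V=0.704000+0.014400+-0.002880=0.7155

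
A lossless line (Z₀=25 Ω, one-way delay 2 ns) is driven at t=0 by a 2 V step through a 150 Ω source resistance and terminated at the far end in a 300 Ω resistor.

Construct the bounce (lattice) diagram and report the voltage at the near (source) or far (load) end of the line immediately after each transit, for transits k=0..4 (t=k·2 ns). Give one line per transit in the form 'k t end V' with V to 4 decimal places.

Γ_L=0.846154, Γ_S=0.714286; launch V₁=2·25/175=0.285714
k=0 src: V=0.2857
k=1 load: inc=0.285714, refl=0.285714·0.846154=0.2418; V=0.000000+0.285714+0.241758=0.5275
k=2 src: inc=0.241758, refl=0.241758·0.714286=0.1727; V=0.285714+0.241758+0.172684=0.7002
k=3 load: inc=0.172684, refl=0.172684·0.846154=0.1461; V=0.527473+0.172684+0.146118=0.8463
k=4 src: inc=0.146118, refl=0.146118·0.714286=0.1044; V=0.700157+0.146118+0.104370=0.9506

0 0 source 0.2857
1 2 load 0.5275
2 4 source 0.7002
3 6 load 0.8463
4 8 source 0.9506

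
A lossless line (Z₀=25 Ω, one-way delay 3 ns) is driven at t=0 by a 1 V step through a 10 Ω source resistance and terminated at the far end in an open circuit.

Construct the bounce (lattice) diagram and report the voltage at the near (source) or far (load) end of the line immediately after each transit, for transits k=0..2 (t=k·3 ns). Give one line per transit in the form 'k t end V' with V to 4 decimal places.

Γ_L=1.000000, Γ_S=-0.428571; launch V₁=1·25/35=0.714286
k=0 src: V=0.7143
k=1 load: inc=0.714286, refl=0.714286·1.000000=0.7143; V=0.000000+0.714286+0.714286=1.4286
k=2 src: inc=0.714286, refl=0.714286·-0.428571=-0.3061; V=0.714286+0.714286+-0.306122=1.1224

0 0 source 0.7143
1 3 load 1.4286
2 6 source 1.1224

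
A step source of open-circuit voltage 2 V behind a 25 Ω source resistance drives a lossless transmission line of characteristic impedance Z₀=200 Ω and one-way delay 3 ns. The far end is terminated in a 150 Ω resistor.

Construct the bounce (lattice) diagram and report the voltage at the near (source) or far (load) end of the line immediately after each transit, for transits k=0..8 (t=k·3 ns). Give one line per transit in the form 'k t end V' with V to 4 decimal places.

Γ_L=-0.142857, Γ_S=-0.777778; launch V₁=2·200/225=1.777778
k=0 src: V=1.7778
k=1 load: inc=1.777778, refl=1.777778·-0.142857=-0.2540; V=0.000000+1.777778+-0.253968=1.5238
k=2 src: inc=-0.253968, refl=-0.253968·-0.777778=0.1975; V=1.777778+-0.253968+0.197531=1.7213
k=3 load: inc=0.197531, refl=0.197531·-0.142857=-0.0282; V=1.523810+0.197531+-0.028219=1.6931
k=4 src: inc=-0.028219, refl=-0.028219·-0.777778=0.0219; V=1.721340+-0.028219+0.021948=1.7151
k=5 load: inc=0.021948, refl=0.021948·-0.142857=-0.0031; V=1.693122+0.021948+-0.003135=1.7119
k=6 src: inc=-0.003135, refl=-0.003135·-0.777778=0.0024; V=1.715070+-0.003135+0.002439=1.7144
k=7 load: inc=0.002439, refl=0.002439·-0.142857=-0.0003; V=1.711934+0.002439+-0.000348=1.7140
k=8 src: inc=-0.000348, refl=-0.000348·-0.777778=0.0003; V=1.714373+-0.000348+0.000271=1.7143

0 0 source 1.7778
1 3 load 1.5238
2 6 source 1.7213
3 9 load 1.6931
4 12 source 1.7151
5 15 load 1.7119
6 18 source 1.7144
7 21 load 1.7140
8 24 source 1.7143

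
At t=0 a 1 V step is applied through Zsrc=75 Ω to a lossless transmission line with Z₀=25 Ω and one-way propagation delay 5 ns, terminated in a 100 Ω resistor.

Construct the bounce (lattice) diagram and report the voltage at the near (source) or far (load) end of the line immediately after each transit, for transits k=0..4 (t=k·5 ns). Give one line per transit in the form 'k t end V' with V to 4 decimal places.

0 0 source 0.2500
1 5 load 0.4000
2 10 source 0.4750
3 15 load 0.5200
4 20 source 0.5425

Γ_L=0.600000, Γ_S=0.500000; launch V₁=1·25/100=0.250000
k=0 src: V=0.2500
k=1 load: inc=0.250000, refl=0.250000·0.600000=0.1500; V=0.000000+0.250000+0.150000=0.4000
k=2 src: inc=0.150000, refl=0.150000·0.500000=0.0750; V=0.250000+0.150000+0.075000=0.4750
k=3 load: inc=0.075000, refl=0.075000·0.600000=0.0450; V=0.400000+0.075000+0.045000=0.5200
k=4 src: inc=0.045000, refl=0.045000·0.500000=0.0225; V=0.475000+0.045000+0.022500=0.5425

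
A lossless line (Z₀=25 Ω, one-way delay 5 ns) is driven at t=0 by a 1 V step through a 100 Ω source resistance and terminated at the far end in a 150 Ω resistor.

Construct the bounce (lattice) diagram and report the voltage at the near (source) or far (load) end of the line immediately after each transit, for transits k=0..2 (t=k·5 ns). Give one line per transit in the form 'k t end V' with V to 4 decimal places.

Γ_L=0.714286, Γ_S=0.600000; launch V₁=1·25/125=0.200000
k=0 src: V=0.2000
k=1 load: inc=0.200000, refl=0.200000·0.714286=0.1429; V=0.000000+0.200000+0.142857=0.3429
k=2 src: inc=0.142857, refl=0.142857·0.600000=0.0857; V=0.200000+0.142857+0.085714=0.4286

0 0 source 0.2000
1 5 load 0.3429
2 10 source 0.4286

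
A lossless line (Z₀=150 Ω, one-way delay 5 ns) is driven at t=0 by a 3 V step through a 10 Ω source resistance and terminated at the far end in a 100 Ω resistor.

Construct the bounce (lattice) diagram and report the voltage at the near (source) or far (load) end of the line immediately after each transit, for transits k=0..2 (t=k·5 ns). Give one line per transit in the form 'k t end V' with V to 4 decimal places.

0 0 source 2.8125
1 5 load 2.2500
2 10 source 2.7422

Γ_L=-0.200000, Γ_S=-0.875000; launch V₁=3·150/160=2.812500
k=0 src: V=2.8125
k=1 load: inc=2.812500, refl=2.812500·-0.200000=-0.5625; V=0.000000+2.812500+-0.562500=2.2500
k=2 src: inc=-0.562500, refl=-0.562500·-0.875000=0.4922; V=2.812500+-0.562500+0.492188=2.7422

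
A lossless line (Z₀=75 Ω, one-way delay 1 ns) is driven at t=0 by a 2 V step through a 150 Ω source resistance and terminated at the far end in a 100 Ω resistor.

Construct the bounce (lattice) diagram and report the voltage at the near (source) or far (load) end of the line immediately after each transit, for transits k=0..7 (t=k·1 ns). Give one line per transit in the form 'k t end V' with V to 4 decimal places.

0 0 source 0.6667
1 1 load 0.7619
2 2 source 0.7937
3 3 load 0.7982
4 4 source 0.7997
5 5 load 0.7999
6 6 source 0.8000
7 7 load 0.8000

Γ_L=0.142857, Γ_S=0.333333; launch V₁=2·75/225=0.666667
k=0 src: V=0.6667
k=1 load: inc=0.666667, refl=0.666667·0.142857=0.0952; V=0.000000+0.666667+0.095238=0.7619
k=2 src: inc=0.095238, refl=0.095238·0.333333=0.0317; V=0.666667+0.095238+0.031746=0.7937
k=3 load: inc=0.031746, refl=0.031746·0.142857=0.0045; V=0.761905+0.031746+0.004535=0.7982
k=4 src: inc=0.004535, refl=0.004535·0.333333=0.0015; V=0.793651+0.004535+0.001512=0.7997
k=5 load: inc=0.001512, refl=0.001512·0.142857=0.0002; V=0.798186+0.001512+0.000216=0.7999
k=6 src: inc=0.000216, refl=0.000216·0.333333=0.0001; V=0.799698+0.000216+0.000072=0.8000
k=7 load: inc=0.000072, refl=0.000072·0.142857=0.0000; V=0.799914+0.000072+0.000010=0.8000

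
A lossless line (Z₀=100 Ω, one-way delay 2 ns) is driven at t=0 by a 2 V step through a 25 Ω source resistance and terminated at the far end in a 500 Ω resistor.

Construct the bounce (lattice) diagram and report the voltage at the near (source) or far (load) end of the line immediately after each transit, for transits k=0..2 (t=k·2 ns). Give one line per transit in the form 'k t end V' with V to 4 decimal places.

0 0 source 1.6000
1 2 load 2.6667
2 4 source 2.0267

Γ_L=0.666667, Γ_S=-0.600000; launch V₁=2·100/125=1.600000
k=0 src: V=1.6000
k=1 load: inc=1.600000, refl=1.600000·0.666667=1.0667; V=0.000000+1.600000+1.066667=2.6667
k=2 src: inc=1.066667, refl=1.066667·-0.600000=-0.6400; V=1.600000+1.066667+-0.640000=2.0267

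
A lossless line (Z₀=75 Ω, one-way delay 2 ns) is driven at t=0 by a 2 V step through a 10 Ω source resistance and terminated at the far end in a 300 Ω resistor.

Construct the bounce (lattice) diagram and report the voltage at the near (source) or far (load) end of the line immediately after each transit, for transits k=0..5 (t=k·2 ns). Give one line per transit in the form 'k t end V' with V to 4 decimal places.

0 0 source 1.7647
1 2 load 2.8235
2 4 source 2.0138
3 6 load 1.5280
4 8 source 1.8995
5 10 load 2.1224

Γ_L=0.600000, Γ_S=-0.764706; launch V₁=2·75/85=1.764706
k=0 src: V=1.7647
k=1 load: inc=1.764706, refl=1.764706·0.600000=1.0588; V=0.000000+1.764706+1.058824=2.8235
k=2 src: inc=1.058824, refl=1.058824·-0.764706=-0.8097; V=1.764706+1.058824+-0.809689=2.0138
k=3 load: inc=-0.809689, refl=-0.809689·0.600000=-0.4858; V=2.823529+-0.809689+-0.485813=1.5280
k=4 src: inc=-0.485813, refl=-0.485813·-0.764706=0.3715; V=2.013841+-0.485813+0.371504=1.8995
k=5 load: inc=0.371504, refl=0.371504·0.600000=0.2229; V=1.528028+0.371504+0.222903=2.1224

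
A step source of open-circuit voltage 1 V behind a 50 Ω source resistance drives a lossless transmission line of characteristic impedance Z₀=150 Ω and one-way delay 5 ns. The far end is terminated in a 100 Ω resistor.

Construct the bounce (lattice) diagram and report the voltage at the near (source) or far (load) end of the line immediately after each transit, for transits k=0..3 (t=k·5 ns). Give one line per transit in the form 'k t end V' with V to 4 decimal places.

Γ_L=-0.200000, Γ_S=-0.500000; launch V₁=1·150/200=0.750000
k=0 src: V=0.7500
k=1 load: inc=0.750000, refl=0.750000·-0.200000=-0.1500; V=0.000000+0.750000+-0.150000=0.6000
k=2 src: inc=-0.150000, refl=-0.150000·-0.500000=0.0750; V=0.750000+-0.150000+0.075000=0.6750
k=3 load: inc=0.075000, refl=0.075000·-0.200000=-0.0150; V=0.600000+0.075000+-0.015000=0.6600

0 0 source 0.7500
1 5 load 0.6000
2 10 source 0.6750
3 15 load 0.6600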